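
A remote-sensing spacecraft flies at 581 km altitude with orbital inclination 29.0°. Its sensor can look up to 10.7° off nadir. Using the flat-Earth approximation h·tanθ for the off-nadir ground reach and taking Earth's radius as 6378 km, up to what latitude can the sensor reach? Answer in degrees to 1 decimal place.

30.0°

For a prograde orbit the ground track reaches latitude ±i = ±29.0°.
Sensor half-swath on the ground ≈ 581·tan(10.7°) = 110 km = 0.99° of latitude.
Maximum observable latitude ≈ 29.0 + 0.99 = 30.0°.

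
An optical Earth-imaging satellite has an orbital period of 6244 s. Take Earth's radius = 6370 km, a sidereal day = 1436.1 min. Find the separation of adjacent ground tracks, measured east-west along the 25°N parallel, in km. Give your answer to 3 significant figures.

Node shift per orbit = (6244.0/86166) × 360° = 26.09°.
Equatorial spacing = 26.09 × 111.2 km/° = 2900 km.
At 25° latitude, spacing = 2900 × cos(25°) = 2629 km.

2630 km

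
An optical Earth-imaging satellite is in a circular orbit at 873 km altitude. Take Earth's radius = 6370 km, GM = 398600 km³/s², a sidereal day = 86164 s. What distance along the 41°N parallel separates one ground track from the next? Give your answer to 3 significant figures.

2150 km

Semi-major axis a = 6370 + 873 = 7243 km. Period T = 2π√(a³/μ) = 2π√(7243³/398600) = 6134.6 s = 102.24 min.
Node shift per orbit = (6134.6/86164) × 360° = 25.63°.
Equatorial spacing = 25.63 × 111.2 km/° = 2850 km.
At 41° latitude, spacing = 2850 × cos(41°) = 2151 km.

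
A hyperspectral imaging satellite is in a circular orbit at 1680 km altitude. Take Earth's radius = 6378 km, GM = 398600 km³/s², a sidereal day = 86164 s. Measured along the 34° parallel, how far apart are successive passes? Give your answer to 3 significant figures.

2780 km

Semi-major axis a = 6378 + 1680 = 8058 km. Period T = 2π√(a³/μ) = 2π√(8058³/398600) = 7198.7 s = 119.98 min.
Node shift per orbit = (7198.7/86164) × 360° = 30.08°.
Equatorial spacing = 30.08 × 111.3 km/° = 3348 km.
At 34° latitude, spacing = 3348 × cos(34°) = 2776 km.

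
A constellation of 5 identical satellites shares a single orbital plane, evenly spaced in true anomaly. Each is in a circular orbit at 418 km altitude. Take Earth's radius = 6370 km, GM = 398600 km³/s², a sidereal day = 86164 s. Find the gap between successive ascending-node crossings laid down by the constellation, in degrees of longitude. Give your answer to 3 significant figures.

Semi-major axis a = 6370 + 418 = 6788 km. Period T = 2π√(a³/μ) = 2π√(6788³/398600) = 5565.8 s = 92.76 min.
Single-satellite node shift = (5565.8/86164) × 360° = 23.25°.
With 5 satellites evenly phased, successive equator crossings are 23.25/5 = 4.651° apart.

4.65°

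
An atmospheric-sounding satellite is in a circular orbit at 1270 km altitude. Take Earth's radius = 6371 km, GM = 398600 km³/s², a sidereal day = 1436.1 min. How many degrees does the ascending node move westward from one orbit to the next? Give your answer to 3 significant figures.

27.8°

Semi-major axis a = 6371 + 1270 = 7641 km. Period T = 2π√(a³/μ) = 2π√(7641³/398600) = 6647.2 s = 110.79 min.
During one orbit Earth rotates (6647.2 / 86166) × 360° = 27.77°.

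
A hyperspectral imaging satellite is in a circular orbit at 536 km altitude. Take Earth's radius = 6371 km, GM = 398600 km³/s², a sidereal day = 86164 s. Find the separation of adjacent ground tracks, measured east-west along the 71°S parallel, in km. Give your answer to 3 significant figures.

Semi-major axis a = 6371 + 536 = 6907 km. Period T = 2π√(a³/μ) = 2π√(6907³/398600) = 5712.8 s = 95.21 min.
Node shift per orbit = (5712.8/86164) × 360° = 23.87°.
Equatorial spacing = 23.87 × 111.2 km/° = 2654 km.
At 71° latitude, spacing = 2654 × cos(71°) = 864 km.

864 km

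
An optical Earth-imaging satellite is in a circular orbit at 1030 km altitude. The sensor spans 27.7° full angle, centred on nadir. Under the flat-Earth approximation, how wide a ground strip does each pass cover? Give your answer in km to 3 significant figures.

Half-angle = 27.7°/2 = 13.85°.
Swath width ≈ 2h·tan(θ/2) = 2 × 1030 × tan(13.85°) = 507.9 km.

508 km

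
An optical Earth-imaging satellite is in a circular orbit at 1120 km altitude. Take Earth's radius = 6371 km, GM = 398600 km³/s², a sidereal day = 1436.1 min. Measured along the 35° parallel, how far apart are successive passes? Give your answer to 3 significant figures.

2460 km

Semi-major axis a = 6371 + 1120 = 7491 km. Period T = 2π√(a³/μ) = 2π√(7491³/398600) = 6452.4 s = 107.54 min.
Node shift per orbit = (6452.4/86166) × 360° = 26.96°.
Equatorial spacing = 26.96 × 111.2 km/° = 2998 km.
At 35° latitude, spacing = 2998 × cos(35°) = 2455 km.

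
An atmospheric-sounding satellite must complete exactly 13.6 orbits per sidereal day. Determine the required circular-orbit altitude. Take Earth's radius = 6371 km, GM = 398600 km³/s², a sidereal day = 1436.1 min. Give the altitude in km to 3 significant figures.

Required period T = 86166 / 13.6 = 6335.7 s.
From T = 2π√(a³/μ): a = (μ T²/4π²)^(1/3) = (398600 × 6335.7² / 4π²)^(1/3) = 7400 km.
Altitude h = a − R = 7400 − 6371 = 1029 km.

1030 km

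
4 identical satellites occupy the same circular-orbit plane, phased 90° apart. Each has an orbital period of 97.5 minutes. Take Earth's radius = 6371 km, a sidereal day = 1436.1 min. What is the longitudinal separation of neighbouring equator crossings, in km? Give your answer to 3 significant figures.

T = 97.5 min = 5850.0 s.
Single-satellite node shift = (5850.0/86166) × 360° = 24.44°.
With 4 satellites evenly phased, successive equator crossings are 24.44/4 = 6.110° apart.
That is 6.110 × 111.2 = 679 km at the equator.

679 km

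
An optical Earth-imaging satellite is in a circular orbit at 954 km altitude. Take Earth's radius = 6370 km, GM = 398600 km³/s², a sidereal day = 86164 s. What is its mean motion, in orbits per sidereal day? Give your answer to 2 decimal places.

13.81

Semi-major axis a = 6370 + 954 = 7324 km. Period T = 2π√(a³/μ) = 2π√(7324³/398600) = 6237.8 s = 103.96 min.
Orbits per sidereal day = 86164 / 6237.8 = 13.813.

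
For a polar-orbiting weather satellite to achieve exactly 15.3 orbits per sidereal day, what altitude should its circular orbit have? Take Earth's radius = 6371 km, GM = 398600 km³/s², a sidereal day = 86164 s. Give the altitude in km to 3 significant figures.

470 km

Required period T = 86164 / 15.3 = 5631.6 s.
From T = 2π√(a³/μ): a = (μ T²/4π²)^(1/3) = (398600 × 5631.6² / 4π²)^(1/3) = 6841 km.
Altitude h = a − R = 6841 − 6371 = 470 km.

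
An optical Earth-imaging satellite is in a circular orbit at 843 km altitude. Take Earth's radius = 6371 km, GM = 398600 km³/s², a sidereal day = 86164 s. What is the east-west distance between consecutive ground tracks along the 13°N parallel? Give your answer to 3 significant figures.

2760 km

Semi-major axis a = 6371 + 843 = 7214 km. Period T = 2π√(a³/μ) = 2π√(7214³/398600) = 6097.8 s = 101.63 min.
Node shift per orbit = (6097.8/86164) × 360° = 25.48°.
Equatorial spacing = 25.48 × 111.2 km/° = 2833 km.
At 13° latitude, spacing = 2833 × cos(13°) = 2760 km.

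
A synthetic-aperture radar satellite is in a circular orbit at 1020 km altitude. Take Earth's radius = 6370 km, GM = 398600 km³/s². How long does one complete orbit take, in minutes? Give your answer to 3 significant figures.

105 min

Semi-major axis a = 6370 + 1020 = 7390 km. Period T = 2π√(a³/μ) = 2π√(7390³/398600) = 6322.3 s = 105.37 min.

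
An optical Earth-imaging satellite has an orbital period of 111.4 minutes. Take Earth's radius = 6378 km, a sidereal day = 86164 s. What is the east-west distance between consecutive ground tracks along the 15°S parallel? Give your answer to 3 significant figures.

T = 111.4 min = 6684.0 s.
Node shift per orbit = (6684.0/86164) × 360° = 27.93°.
Equatorial spacing = 27.93 × 111.3 km/° = 3109 km.
At 15° latitude, spacing = 3109 × cos(15°) = 3003 km.

3000 km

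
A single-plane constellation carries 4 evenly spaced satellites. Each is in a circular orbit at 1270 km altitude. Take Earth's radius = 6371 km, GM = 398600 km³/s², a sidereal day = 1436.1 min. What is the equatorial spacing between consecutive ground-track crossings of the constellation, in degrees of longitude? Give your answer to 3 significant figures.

6.94°

Semi-major axis a = 6371 + 1270 = 7641 km. Period T = 2π√(a³/μ) = 2π√(7641³/398600) = 6647.2 s = 110.79 min.
Single-satellite node shift = (6647.2/86166) × 360° = 27.77°.
With 4 satellites evenly phased, successive equator crossings are 27.77/4 = 6.943° apart.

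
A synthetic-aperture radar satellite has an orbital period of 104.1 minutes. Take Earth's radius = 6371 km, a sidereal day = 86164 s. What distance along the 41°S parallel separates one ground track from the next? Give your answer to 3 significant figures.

2190 km

T = 104.1 min = 6246.0 s.
Node shift per orbit = (6246.0/86164) × 360° = 26.10°.
Equatorial spacing = 26.10 × 111.2 km/° = 2902 km.
At 41° latitude, spacing = 2902 × cos(41°) = 2190 km.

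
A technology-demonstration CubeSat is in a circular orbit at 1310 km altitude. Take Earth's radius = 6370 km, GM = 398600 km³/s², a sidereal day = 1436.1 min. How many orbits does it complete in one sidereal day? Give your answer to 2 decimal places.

12.86

Semi-major axis a = 6370 + 1310 = 7680 km. Period T = 2π√(a³/μ) = 2π√(7680³/398600) = 6698.1 s = 111.64 min.
Orbits per sidereal day = 86166 / 6698.1 = 12.864.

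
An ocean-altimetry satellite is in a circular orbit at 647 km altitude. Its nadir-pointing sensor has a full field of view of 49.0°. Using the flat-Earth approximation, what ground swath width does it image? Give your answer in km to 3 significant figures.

Half-angle = 49.0°/2 = 24.5°.
Swath width ≈ 2h·tan(θ/2) = 2 × 647 × tan(24.5°) = 589.7 km.

590 km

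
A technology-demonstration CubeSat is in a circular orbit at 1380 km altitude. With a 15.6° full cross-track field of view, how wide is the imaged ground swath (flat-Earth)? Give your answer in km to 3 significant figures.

Half-angle = 15.6°/2 = 7.8°.
Swath width ≈ 2h·tan(θ/2) = 2 × 1380 × tan(7.8°) = 378.1 km.

378 km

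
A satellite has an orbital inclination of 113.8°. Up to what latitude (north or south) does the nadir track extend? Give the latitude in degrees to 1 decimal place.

Retrograde orbit: the ground track reaches ±(180° − i) = ±(180 − 113.8) = ±66.2°.

66.2°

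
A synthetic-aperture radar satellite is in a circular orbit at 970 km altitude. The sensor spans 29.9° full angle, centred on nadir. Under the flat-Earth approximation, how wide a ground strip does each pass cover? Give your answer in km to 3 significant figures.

518 km

Half-angle = 29.9°/2 = 14.95°.
Swath width ≈ 2h·tan(θ/2) = 2 × 970 × tan(14.95°) = 518.0 km.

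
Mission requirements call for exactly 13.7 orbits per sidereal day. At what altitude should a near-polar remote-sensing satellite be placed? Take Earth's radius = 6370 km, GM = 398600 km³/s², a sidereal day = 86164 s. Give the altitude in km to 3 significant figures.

Required period T = 86164 / 13.7 = 6289.3 s.
From T = 2π√(a³/μ): a = (μ T²/4π²)^(1/3) = (398600 × 6289.3² / 4π²)^(1/3) = 7364 km.
Altitude h = a − R = 7364 − 6370 = 994 km.

994 km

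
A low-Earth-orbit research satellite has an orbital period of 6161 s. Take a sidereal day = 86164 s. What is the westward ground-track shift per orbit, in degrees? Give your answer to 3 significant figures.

25.7°

During one orbit Earth rotates (6161.0 / 86164) × 360° = 25.74°.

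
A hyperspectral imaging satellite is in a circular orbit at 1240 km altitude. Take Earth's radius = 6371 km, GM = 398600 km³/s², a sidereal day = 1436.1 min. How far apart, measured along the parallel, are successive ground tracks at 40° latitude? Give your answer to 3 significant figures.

Semi-major axis a = 6371 + 1240 = 7611 km. Period T = 2π√(a³/μ) = 2π√(7611³/398600) = 6608.1 s = 110.13 min.
Node shift per orbit = (6608.1/86166) × 360° = 27.61°.
Equatorial spacing = 27.61 × 111.2 km/° = 3070 km.
At 40° latitude, spacing = 3070 × cos(40°) = 2352 km.

2350 km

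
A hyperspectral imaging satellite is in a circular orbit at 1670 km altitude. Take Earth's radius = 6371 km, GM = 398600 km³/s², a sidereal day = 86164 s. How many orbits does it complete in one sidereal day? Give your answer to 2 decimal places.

12.01

Semi-major axis a = 6371 + 1670 = 8041 km. Period T = 2π√(a³/μ) = 2π√(8041³/398600) = 7175.9 s = 119.60 min.
Orbits per sidereal day = 86164 / 7175.9 = 12.007.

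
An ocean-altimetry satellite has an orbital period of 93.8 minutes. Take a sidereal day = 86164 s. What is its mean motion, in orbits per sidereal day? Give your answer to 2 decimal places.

T = 93.8 min = 5628.0 s.
Orbits per sidereal day = 86164 / 5628.0 = 15.310.

15.31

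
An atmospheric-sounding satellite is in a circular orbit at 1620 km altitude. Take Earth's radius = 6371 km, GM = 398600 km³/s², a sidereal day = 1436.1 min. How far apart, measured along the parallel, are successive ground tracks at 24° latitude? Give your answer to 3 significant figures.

Semi-major axis a = 6371 + 1620 = 7991 km. Period T = 2π√(a³/μ) = 2π√(7991³/398600) = 7109.1 s = 118.48 min.
Node shift per orbit = (7109.1/86166) × 360° = 29.70°.
Equatorial spacing = 29.70 × 111.2 km/° = 3303 km.
At 24° latitude, spacing = 3303 × cos(24°) = 3017 km.

3020 km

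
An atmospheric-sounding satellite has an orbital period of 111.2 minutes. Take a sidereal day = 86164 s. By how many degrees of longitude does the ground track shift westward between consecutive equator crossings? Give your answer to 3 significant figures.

27.9°

T = 111.2 min = 6672.0 s.
During one orbit Earth rotates (6672.0 / 86164) × 360° = 27.88°.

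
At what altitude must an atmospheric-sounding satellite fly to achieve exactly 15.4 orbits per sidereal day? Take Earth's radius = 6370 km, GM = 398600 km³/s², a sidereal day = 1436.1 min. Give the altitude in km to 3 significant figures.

Required period T = 86166 / 15.4 = 5595.2 s.
From T = 2π√(a³/μ): a = (μ T²/4π²)^(1/3) = (398600 × 5595.2² / 4π²)^(1/3) = 6812 km.
Altitude h = a − R = 6812 − 6370 = 442 km.

442 km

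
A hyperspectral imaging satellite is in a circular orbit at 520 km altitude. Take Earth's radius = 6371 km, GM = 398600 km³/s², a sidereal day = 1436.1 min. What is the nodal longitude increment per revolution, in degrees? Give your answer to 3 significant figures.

23.8°

Semi-major axis a = 6371 + 520 = 6891 km. Period T = 2π√(a³/μ) = 2π√(6891³/398600) = 5692.9 s = 94.88 min.
During one orbit Earth rotates (5692.9 / 86166) × 360° = 23.78°.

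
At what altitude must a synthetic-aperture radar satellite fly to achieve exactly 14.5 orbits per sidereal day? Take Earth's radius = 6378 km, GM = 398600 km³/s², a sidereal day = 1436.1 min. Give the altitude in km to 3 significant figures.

Required period T = 86166 / 14.5 = 5942.5 s.
From T = 2π√(a³/μ): a = (μ T²/4π²)^(1/3) = (398600 × 5942.5² / 4π²)^(1/3) = 7091 km.
Altitude h = a − R = 7091 − 6378 = 713 km.

713 km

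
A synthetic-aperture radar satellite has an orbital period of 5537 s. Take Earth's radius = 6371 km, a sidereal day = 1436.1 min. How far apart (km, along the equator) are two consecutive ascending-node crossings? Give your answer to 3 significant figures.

During one orbit Earth rotates (5537.0 / 86166) × 360° = 23.13°.
At the equator that is 23.13° × (2π·6371/360) km/° = 23.13 × 111.2 = 2572 km.

2570 km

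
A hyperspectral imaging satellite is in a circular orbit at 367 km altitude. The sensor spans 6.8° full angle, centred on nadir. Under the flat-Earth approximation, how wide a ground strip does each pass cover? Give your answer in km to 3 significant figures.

43.6 km

Half-angle = 6.8°/2 = 3.4°.
Swath width ≈ 2h·tan(θ/2) = 2 × 367 × tan(3.4°) = 43.6 km.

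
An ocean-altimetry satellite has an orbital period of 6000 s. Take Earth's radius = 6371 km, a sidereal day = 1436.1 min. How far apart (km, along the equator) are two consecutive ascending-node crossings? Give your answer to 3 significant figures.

2790 km

During one orbit Earth rotates (6000.0 / 86166) × 360° = 25.07°.
At the equator that is 25.07° × (2π·6371/360) km/° = 25.07 × 111.2 = 2787 km.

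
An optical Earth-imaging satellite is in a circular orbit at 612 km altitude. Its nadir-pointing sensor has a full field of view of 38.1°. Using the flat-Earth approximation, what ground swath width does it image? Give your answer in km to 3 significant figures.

Half-angle = 38.1°/2 = 19.05°.
Swath width ≈ 2h·tan(θ/2) = 2 × 612 × tan(19.05°) = 422.7 km.

423 km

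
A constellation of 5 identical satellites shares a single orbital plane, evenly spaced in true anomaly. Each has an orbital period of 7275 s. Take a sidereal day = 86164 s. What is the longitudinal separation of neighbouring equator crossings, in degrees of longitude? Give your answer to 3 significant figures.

6.08°

Single-satellite node shift = (7275.0/86164) × 360° = 30.40°.
With 5 satellites evenly phased, successive equator crossings are 30.40/5 = 6.079° apart.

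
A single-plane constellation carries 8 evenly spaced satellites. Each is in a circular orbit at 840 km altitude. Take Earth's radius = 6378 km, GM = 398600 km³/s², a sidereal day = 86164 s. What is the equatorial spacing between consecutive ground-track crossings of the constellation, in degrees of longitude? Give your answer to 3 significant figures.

3.19°

Semi-major axis a = 6378 + 840 = 7218 km. Period T = 2π√(a³/μ) = 2π√(7218³/398600) = 6102.9 s = 101.72 min.
Single-satellite node shift = (6102.9/86164) × 360° = 25.50°.
With 8 satellites evenly phased, successive equator crossings are 25.50/8 = 3.187° apart.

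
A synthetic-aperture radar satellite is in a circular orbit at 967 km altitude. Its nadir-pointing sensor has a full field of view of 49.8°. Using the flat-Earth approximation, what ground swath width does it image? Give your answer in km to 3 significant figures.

898 km

Half-angle = 49.8°/2 = 24.9°.
Swath width ≈ 2h·tan(θ/2) = 2 × 967 × tan(24.9°) = 897.7 km.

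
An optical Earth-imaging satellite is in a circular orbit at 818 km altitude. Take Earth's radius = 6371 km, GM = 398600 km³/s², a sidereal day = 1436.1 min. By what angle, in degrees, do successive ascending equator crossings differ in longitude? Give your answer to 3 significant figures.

25.3°

Semi-major axis a = 6371 + 818 = 7189 km. Period T = 2π√(a³/μ) = 2π√(7189³/398600) = 6066.2 s = 101.10 min.
During one orbit Earth rotates (6066.2 / 86166) × 360° = 25.34°.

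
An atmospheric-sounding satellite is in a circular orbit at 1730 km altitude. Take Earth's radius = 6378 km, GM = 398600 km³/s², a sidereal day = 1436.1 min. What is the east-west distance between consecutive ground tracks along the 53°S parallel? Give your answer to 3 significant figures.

2030 km

Semi-major axis a = 6378 + 1730 = 8108 km. Period T = 2π√(a³/μ) = 2π√(8108³/398600) = 7265.8 s = 121.10 min.
Node shift per orbit = (7265.8/86166) × 360° = 30.36°.
Equatorial spacing = 30.36 × 111.3 km/° = 3379 km.
At 53° latitude, spacing = 3379 × cos(53°) = 2034 km.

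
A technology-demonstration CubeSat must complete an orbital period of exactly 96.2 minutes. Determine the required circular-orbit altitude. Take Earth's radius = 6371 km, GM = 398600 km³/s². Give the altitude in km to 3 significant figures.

584 km

T = 96.2 min = 5772.0 s.
From T = 2π√(a³/μ): a = (μ T²/4π²)^(1/3) = (398600 × 5772.0² / 4π²)^(1/3) = 6955 km.
Altitude h = a − R = 6955 − 6371 = 584 km.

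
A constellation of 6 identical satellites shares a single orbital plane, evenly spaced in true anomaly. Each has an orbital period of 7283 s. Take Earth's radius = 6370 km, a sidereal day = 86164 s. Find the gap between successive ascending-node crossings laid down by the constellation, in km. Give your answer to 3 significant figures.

Single-satellite node shift = (7283.0/86164) × 360° = 30.43°.
With 6 satellites evenly phased, successive equator crossings are 30.43/6 = 5.071° apart.
That is 5.071 × 111.2 = 564 km at the equator.

564 km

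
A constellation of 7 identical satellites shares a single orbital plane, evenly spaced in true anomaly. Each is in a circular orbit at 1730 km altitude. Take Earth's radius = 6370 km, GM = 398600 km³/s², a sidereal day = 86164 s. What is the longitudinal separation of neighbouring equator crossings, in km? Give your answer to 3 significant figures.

481 km

Semi-major axis a = 6370 + 1730 = 8100 km. Period T = 2π√(a³/μ) = 2π√(8100³/398600) = 7255.0 s = 120.92 min.
Single-satellite node shift = (7255.0/86164) × 360° = 30.31°.
With 7 satellites evenly phased, successive equator crossings are 30.31/7 = 4.330° apart.
That is 4.330 × 111.2 = 481 km at the equator.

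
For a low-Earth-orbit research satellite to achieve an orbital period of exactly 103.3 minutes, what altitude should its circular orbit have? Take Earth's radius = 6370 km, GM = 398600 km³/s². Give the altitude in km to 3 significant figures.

923 km

T = 103.3 min = 6198.0 s.
From T = 2π√(a³/μ): a = (μ T²/4π²)^(1/3) = (398600 × 6198.0² / 4π²)^(1/3) = 7293 km.
Altitude h = a − R = 7293 − 6370 = 923 km.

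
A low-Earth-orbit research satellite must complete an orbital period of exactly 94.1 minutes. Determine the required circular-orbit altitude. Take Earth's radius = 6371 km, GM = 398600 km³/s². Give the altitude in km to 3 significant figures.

482 km

T = 94.1 min = 5646.0 s.
From T = 2π√(a³/μ): a = (μ T²/4π²)^(1/3) = (398600 × 5646.0² / 4π²)^(1/3) = 6853 km.
Altitude h = a − R = 6853 − 6371 = 482 km.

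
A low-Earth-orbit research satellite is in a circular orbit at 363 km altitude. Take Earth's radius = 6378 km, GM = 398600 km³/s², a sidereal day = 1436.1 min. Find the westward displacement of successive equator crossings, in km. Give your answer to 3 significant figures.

Semi-major axis a = 6378 + 363 = 6741 km. Period T = 2π√(a³/μ) = 2π√(6741³/398600) = 5508.0 s = 91.80 min.
During one orbit Earth rotates (5508.0 / 86166) × 360° = 23.01°.
At the equator that is 23.01° × (2π·6378/360) km/° = 23.01 × 111.3 = 2562 km.

2560 km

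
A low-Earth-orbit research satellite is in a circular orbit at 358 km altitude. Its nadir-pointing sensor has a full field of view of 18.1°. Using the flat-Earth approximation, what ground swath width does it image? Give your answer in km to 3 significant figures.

114 km

Half-angle = 18.1°/2 = 9.05°.
Swath width ≈ 2h·tan(θ/2) = 2 × 358 × tan(9.05°) = 114.0 km.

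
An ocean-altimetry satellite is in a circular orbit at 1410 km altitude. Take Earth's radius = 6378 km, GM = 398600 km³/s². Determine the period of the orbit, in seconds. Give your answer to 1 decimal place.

6839.9 seconds

Semi-major axis a = 6378 + 1410 = 7788 km. Period T = 2π√(a³/μ) = 2π√(7788³/398600) = 6839.9 s = 114.00 min.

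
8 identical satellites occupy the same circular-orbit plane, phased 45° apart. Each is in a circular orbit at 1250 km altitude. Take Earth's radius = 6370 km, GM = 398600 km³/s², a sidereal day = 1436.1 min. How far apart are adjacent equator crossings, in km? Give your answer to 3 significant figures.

Semi-major axis a = 6370 + 1250 = 7620 km. Period T = 2π√(a³/μ) = 2π√(7620³/398600) = 6619.8 s = 110.33 min.
Single-satellite node shift = (6619.8/86166) × 360° = 27.66°.
With 8 satellites evenly phased, successive equator crossings are 27.66/8 = 3.457° apart.
That is 3.457 × 111.2 = 384 km at the equator.

384 km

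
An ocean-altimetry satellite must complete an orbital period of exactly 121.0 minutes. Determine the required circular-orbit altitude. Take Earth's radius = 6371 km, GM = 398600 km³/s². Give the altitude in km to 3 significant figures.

T = 121.0 min = 7260.0 s.
From T = 2π√(a³/μ): a = (μ T²/4π²)^(1/3) = (398600 × 7260.0² / 4π²)^(1/3) = 8104 km.
Altitude h = a − R = 8104 − 6371 = 1733 km.

1730 km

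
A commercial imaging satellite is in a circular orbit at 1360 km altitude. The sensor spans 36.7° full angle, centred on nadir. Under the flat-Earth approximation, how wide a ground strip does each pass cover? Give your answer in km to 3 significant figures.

Half-angle = 36.7°/2 = 18.35°.
Swath width ≈ 2h·tan(θ/2) = 2 × 1360 × tan(18.35°) = 902.2 km.

902 km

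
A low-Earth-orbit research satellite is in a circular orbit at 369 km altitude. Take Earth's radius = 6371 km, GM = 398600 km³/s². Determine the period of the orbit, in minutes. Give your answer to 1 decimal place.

Semi-major axis a = 6371 + 369 = 6740 km. Period T = 2π√(a³/μ) = 2π√(6740³/398600) = 5506.8 s = 91.78 min.

91.8 min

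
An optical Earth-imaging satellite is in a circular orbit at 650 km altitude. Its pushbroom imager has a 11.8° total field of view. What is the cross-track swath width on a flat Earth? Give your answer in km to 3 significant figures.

Half-angle = 11.8°/2 = 5.9°.
Swath width ≈ 2h·tan(θ/2) = 2 × 650 × tan(5.9°) = 134.3 km.

134 km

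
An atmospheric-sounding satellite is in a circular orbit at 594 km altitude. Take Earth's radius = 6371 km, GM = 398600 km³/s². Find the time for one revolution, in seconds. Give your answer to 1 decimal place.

Semi-major axis a = 6371 + 594 = 6965 km. Period T = 2π√(a³/μ) = 2π√(6965³/398600) = 5784.9 s = 96.41 min.

5784.9 seconds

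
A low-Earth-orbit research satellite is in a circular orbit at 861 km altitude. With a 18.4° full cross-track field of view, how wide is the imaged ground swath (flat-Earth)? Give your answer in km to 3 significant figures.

279 km

Half-angle = 18.4°/2 = 9.2°.
Swath width ≈ 2h·tan(θ/2) = 2 × 861 × tan(9.2°) = 278.9 km.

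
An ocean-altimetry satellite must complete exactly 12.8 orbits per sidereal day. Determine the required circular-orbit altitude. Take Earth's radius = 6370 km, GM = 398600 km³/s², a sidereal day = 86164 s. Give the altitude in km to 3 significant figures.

1340 km

Required period T = 86164 / 12.8 = 6731.6 s.
From T = 2π√(a³/μ): a = (μ T²/4π²)^(1/3) = (398600 × 6731.6² / 4π²)^(1/3) = 7706 km.
Altitude h = a − R = 7706 − 6370 = 1336 km.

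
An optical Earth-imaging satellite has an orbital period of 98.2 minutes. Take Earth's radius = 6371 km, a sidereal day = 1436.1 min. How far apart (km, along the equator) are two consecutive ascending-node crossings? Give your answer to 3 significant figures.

T = 98.2 min = 5892.0 s.
During one orbit Earth rotates (5892.0 / 86166) × 360° = 24.62°.
At the equator that is 24.62° × (2π·6371/360) km/° = 24.62 × 111.2 = 2737 km.

2740 km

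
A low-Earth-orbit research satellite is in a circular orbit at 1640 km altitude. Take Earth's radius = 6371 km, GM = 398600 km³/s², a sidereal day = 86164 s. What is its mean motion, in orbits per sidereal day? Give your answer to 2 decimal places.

12.07

Semi-major axis a = 6371 + 1640 = 8011 km. Period T = 2π√(a³/μ) = 2π√(8011³/398600) = 7135.8 s = 118.93 min.
Orbits per sidereal day = 86164 / 7135.8 = 12.075.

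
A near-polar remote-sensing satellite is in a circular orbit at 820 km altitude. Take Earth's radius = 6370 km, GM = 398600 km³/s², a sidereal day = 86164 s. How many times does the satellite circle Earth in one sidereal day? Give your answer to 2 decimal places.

Semi-major axis a = 6370 + 820 = 7190 km. Period T = 2π√(a³/μ) = 2π√(7190³/398600) = 6067.4 s = 101.12 min.
Orbits per sidereal day = 86164 / 6067.4 = 14.201.

14.20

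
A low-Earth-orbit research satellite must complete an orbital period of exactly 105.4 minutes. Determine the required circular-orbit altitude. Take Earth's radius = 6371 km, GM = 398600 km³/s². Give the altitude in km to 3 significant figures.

1020 km

T = 105.4 min = 6324.0 s.
From T = 2π√(a³/μ): a = (μ T²/4π²)^(1/3) = (398600 × 6324.0² / 4π²)^(1/3) = 7391 km.
Altitude h = a − R = 7391 − 6371 = 1020 km.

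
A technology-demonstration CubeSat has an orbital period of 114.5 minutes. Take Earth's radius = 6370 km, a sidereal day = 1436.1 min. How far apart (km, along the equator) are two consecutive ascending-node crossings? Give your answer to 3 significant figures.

3190 km

T = 114.5 min = 6870.0 s.
During one orbit Earth rotates (6870.0 / 86166) × 360° = 28.70°.
At the equator that is 28.70° × (2π·6370/360) km/° = 28.70 × 111.2 = 3191 km.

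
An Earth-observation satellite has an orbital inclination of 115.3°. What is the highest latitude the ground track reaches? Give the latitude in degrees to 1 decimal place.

64.7°

Retrograde orbit: the ground track reaches ±(180° − i) = ±(180 − 115.3) = ±64.7°.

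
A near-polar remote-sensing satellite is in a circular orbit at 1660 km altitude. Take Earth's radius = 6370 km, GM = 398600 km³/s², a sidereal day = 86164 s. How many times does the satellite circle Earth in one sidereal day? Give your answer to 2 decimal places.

12.03

Semi-major axis a = 6370 + 1660 = 8030 km. Period T = 2π√(a³/μ) = 2π√(8030³/398600) = 7161.2 s = 119.35 min.
Orbits per sidereal day = 86164 / 7161.2 = 12.032.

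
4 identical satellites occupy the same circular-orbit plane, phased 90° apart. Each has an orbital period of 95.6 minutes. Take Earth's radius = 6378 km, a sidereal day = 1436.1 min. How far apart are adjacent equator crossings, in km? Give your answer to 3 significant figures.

T = 95.6 min = 5736.0 s.
Single-satellite node shift = (5736.0/86166) × 360° = 23.96°.
With 4 satellites evenly phased, successive equator crossings are 23.96/4 = 5.991° apart.
That is 5.991 × 111.3 = 667 km at the equator.

667 km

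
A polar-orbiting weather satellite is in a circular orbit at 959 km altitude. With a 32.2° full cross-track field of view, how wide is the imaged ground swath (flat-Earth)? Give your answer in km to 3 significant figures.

554 km

Half-angle = 32.2°/2 = 16.1°.
Swath width ≈ 2h·tan(θ/2) = 2 × 959 × tan(16.1°) = 553.6 km.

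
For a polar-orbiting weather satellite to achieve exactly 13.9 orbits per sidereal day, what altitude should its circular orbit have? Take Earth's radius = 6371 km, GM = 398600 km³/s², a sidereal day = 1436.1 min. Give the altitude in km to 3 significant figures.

Required period T = 86166 / 13.9 = 6199.0 s.
From T = 2π√(a³/μ): a = (μ T²/4π²)^(1/3) = (398600 × 6199.0² / 4π²)^(1/3) = 7294 km.
Altitude h = a − R = 7294 − 6371 = 923 km.

923 km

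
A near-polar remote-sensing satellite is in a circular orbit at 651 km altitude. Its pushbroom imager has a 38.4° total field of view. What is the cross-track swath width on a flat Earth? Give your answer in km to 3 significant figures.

453 km

Half-angle = 38.4°/2 = 19.2°.
Swath width ≈ 2h·tan(θ/2) = 2 × 651 × tan(19.2°) = 453.4 km.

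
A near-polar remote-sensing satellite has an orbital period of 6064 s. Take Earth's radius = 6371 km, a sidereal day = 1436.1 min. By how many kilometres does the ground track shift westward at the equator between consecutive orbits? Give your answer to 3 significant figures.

During one orbit Earth rotates (6064.0 / 86166) × 360° = 25.34°.
At the equator that is 25.34° × (2π·6371/360) km/° = 25.34 × 111.2 = 2817 km.

2820 km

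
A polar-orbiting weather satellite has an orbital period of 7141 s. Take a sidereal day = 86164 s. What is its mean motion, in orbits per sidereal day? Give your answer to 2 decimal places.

Orbits per sidereal day = 86164 / 7141.0 = 12.066.

12.07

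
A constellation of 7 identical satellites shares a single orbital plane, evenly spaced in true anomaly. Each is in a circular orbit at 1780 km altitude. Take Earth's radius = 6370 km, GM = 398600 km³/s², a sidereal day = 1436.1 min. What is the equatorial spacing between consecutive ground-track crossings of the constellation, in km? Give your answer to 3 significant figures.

Semi-major axis a = 6370 + 1780 = 8150 km. Period T = 2π√(a³/μ) = 2π√(8150³/398600) = 7322.3 s = 122.04 min.
Single-satellite node shift = (7322.3/86166) × 360° = 30.59°.
With 7 satellites evenly phased, successive equator crossings are 30.59/7 = 4.370° apart.
That is 4.370 × 111.2 = 486 km at the equator.

486 km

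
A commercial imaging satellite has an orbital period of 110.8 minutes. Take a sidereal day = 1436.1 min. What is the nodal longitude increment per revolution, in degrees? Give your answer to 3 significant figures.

T = 110.8 min = 6648.0 s.
During one orbit Earth rotates (6648.0 / 86166) × 360° = 27.78°.

27.8°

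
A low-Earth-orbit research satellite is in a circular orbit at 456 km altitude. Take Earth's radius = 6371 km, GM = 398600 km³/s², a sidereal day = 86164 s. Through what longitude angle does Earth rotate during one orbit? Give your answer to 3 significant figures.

23.5°

Semi-major axis a = 6371 + 456 = 6827 km. Period T = 2π√(a³/μ) = 2π√(6827³/398600) = 5613.8 s = 93.56 min.
During one orbit Earth rotates (5613.8 / 86164) × 360° = 23.45°.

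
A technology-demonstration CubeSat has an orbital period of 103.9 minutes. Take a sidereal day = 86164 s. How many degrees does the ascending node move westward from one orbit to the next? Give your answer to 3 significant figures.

T = 103.9 min = 6234.0 s.
During one orbit Earth rotates (6234.0 / 86164) × 360° = 26.05°.

26.0°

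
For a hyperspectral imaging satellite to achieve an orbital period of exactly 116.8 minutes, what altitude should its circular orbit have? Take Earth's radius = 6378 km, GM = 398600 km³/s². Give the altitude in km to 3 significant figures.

1540 km

T = 116.8 min = 7008.0 s.
From T = 2π√(a³/μ): a = (μ T²/4π²)^(1/3) = (398600 × 7008.0² / 4π²)^(1/3) = 7915 km.
Altitude h = a − R = 7915 − 6378 = 1537 km.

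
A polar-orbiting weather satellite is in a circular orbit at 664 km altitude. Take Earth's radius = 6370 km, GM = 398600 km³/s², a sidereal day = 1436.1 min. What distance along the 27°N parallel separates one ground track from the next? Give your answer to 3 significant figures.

Semi-major axis a = 6370 + 664 = 7034 km. Period T = 2π√(a³/μ) = 2π√(7034³/398600) = 5871.0 s = 97.85 min.
Node shift per orbit = (5871.0/86166) × 360° = 24.53°.
Equatorial spacing = 24.53 × 111.2 km/° = 2727 km.
At 27° latitude, spacing = 2727 × cos(27°) = 2430 km.

2430 km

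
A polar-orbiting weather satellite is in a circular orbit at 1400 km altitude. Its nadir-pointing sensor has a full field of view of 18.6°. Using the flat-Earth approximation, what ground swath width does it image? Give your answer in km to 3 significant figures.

Half-angle = 18.6°/2 = 9.3°.
Swath width ≈ 2h·tan(θ/2) = 2 × 1400 × tan(9.3°) = 458.5 km.

459 km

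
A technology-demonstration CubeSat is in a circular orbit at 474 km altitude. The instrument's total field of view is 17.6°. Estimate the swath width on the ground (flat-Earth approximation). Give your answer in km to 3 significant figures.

147 km

Half-angle = 17.6°/2 = 8.8°.
Swath width ≈ 2h·tan(θ/2) = 2 × 474 × tan(8.8°) = 146.8 km.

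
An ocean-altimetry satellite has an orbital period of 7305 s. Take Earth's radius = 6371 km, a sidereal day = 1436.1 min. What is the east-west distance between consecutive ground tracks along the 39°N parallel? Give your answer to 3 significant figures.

Node shift per orbit = (7305.0/86166) × 360° = 30.52°.
Equatorial spacing = 30.52 × 111.2 km/° = 3394 km.
At 39° latitude, spacing = 3394 × cos(39°) = 2637 km.

2640 km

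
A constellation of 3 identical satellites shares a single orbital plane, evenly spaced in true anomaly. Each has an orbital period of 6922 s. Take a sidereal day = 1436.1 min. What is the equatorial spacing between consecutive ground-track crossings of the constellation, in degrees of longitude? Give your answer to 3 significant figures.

9.64°

Single-satellite node shift = (6922.0/86166) × 360° = 28.92°.
With 3 satellites evenly phased, successive equator crossings are 28.92/3 = 9.640° apart.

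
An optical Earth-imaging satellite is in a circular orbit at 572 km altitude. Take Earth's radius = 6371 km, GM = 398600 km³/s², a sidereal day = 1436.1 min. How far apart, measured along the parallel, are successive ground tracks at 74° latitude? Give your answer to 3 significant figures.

Semi-major axis a = 6371 + 572 = 6943 km. Period T = 2π√(a³/μ) = 2π√(6943³/398600) = 5757.5 s = 95.96 min.
Node shift per orbit = (5757.5/86166) × 360° = 24.05°.
Equatorial spacing = 24.05 × 111.2 km/° = 2675 km.
At 74° latitude, spacing = 2675 × cos(74°) = 737 km.

737 km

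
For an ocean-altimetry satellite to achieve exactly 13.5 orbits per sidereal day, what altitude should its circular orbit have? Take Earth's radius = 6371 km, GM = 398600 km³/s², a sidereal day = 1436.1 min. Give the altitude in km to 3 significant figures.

Required period T = 86166 / 13.5 = 6382.7 s.
From T = 2π√(a³/μ): a = (μ T²/4π²)^(1/3) = (398600 × 6382.7² / 4π²)^(1/3) = 7437 km.
Altitude h = a − R = 7437 − 6371 = 1066 km.

1070 km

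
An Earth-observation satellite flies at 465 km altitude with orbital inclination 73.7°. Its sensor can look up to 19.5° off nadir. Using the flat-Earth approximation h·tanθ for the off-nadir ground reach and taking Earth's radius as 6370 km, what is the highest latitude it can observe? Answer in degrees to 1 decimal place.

For a prograde orbit the ground track reaches latitude ±i = ±73.7°.
Sensor half-swath on the ground ≈ 465·tan(19.5°) = 165 km = 1.48° of latitude.
Maximum observable latitude ≈ 73.7 + 1.48 = 75.2°.

75.2°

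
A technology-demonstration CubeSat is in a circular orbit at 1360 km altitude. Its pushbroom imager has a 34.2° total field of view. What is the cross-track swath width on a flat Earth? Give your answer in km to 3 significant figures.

Half-angle = 34.2°/2 = 17.1°.
Swath width ≈ 2h·tan(θ/2) = 2 × 1360 × tan(17.1°) = 836.8 km.

837 km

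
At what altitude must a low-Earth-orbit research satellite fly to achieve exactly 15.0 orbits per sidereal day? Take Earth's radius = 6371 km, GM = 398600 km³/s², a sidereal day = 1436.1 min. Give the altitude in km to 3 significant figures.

Required period T = 86166 / 15.0 = 5744.4 s.
From T = 2π√(a³/μ): a = (μ T²/4π²)^(1/3) = (398600 × 5744.4² / 4π²)^(1/3) = 6932 km.
Altitude h = a − R = 6932 − 6371 = 561 km.

561 km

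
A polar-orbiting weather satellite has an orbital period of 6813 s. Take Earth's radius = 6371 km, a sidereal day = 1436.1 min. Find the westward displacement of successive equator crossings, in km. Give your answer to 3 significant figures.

During one orbit Earth rotates (6813.0 / 86166) × 360° = 28.46°.
At the equator that is 28.46° × (2π·6371/360) km/° = 28.46 × 111.2 = 3165 km.

3170 km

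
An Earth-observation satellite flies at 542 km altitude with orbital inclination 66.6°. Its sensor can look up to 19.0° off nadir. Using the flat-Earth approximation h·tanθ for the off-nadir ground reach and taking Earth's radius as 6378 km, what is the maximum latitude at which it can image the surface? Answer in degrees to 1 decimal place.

For a prograde orbit the ground track reaches latitude ±i = ±66.6°.
Sensor half-swath on the ground ≈ 542·tan(19.0°) = 187 km = 1.68° of latitude.
Maximum observable latitude ≈ 66.6 + 1.68 = 68.3°.

68.3°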